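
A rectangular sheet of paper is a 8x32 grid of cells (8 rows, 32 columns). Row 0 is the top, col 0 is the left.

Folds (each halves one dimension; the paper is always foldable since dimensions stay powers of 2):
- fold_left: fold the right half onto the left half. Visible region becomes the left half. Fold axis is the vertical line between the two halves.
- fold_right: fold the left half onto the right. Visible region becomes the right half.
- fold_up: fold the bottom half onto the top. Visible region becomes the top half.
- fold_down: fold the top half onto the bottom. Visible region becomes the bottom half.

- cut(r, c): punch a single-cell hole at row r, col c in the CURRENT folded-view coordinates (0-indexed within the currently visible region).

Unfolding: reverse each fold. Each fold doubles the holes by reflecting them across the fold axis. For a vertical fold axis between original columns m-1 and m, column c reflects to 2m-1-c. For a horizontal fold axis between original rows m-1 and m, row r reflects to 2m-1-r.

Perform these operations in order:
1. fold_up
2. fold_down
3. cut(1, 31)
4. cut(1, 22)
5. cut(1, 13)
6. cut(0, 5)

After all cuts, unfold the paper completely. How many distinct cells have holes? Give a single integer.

Op 1 fold_up: fold axis h@4; visible region now rows[0,4) x cols[0,32) = 4x32
Op 2 fold_down: fold axis h@2; visible region now rows[2,4) x cols[0,32) = 2x32
Op 3 cut(1, 31): punch at orig (3,31); cuts so far [(3, 31)]; region rows[2,4) x cols[0,32) = 2x32
Op 4 cut(1, 22): punch at orig (3,22); cuts so far [(3, 22), (3, 31)]; region rows[2,4) x cols[0,32) = 2x32
Op 5 cut(1, 13): punch at orig (3,13); cuts so far [(3, 13), (3, 22), (3, 31)]; region rows[2,4) x cols[0,32) = 2x32
Op 6 cut(0, 5): punch at orig (2,5); cuts so far [(2, 5), (3, 13), (3, 22), (3, 31)]; region rows[2,4) x cols[0,32) = 2x32
Unfold 1 (reflect across h@2): 8 holes -> [(0, 13), (0, 22), (0, 31), (1, 5), (2, 5), (3, 13), (3, 22), (3, 31)]
Unfold 2 (reflect across h@4): 16 holes -> [(0, 13), (0, 22), (0, 31), (1, 5), (2, 5), (3, 13), (3, 22), (3, 31), (4, 13), (4, 22), (4, 31), (5, 5), (6, 5), (7, 13), (7, 22), (7, 31)]

Answer: 16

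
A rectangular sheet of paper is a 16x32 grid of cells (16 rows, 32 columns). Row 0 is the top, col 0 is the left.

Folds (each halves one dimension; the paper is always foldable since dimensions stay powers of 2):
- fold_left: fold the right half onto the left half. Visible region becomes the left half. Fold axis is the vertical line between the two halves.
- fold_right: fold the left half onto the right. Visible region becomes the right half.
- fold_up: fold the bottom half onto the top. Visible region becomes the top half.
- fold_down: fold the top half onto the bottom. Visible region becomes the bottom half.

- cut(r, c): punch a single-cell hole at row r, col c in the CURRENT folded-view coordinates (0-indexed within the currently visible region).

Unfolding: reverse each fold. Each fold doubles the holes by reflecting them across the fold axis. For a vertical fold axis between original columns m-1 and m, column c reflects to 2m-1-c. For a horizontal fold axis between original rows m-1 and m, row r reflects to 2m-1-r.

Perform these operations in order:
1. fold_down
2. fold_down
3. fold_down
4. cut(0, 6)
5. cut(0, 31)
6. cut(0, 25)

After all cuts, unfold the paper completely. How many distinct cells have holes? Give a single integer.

Answer: 24

Derivation:
Op 1 fold_down: fold axis h@8; visible region now rows[8,16) x cols[0,32) = 8x32
Op 2 fold_down: fold axis h@12; visible region now rows[12,16) x cols[0,32) = 4x32
Op 3 fold_down: fold axis h@14; visible region now rows[14,16) x cols[0,32) = 2x32
Op 4 cut(0, 6): punch at orig (14,6); cuts so far [(14, 6)]; region rows[14,16) x cols[0,32) = 2x32
Op 5 cut(0, 31): punch at orig (14,31); cuts so far [(14, 6), (14, 31)]; region rows[14,16) x cols[0,32) = 2x32
Op 6 cut(0, 25): punch at orig (14,25); cuts so far [(14, 6), (14, 25), (14, 31)]; region rows[14,16) x cols[0,32) = 2x32
Unfold 1 (reflect across h@14): 6 holes -> [(13, 6), (13, 25), (13, 31), (14, 6), (14, 25), (14, 31)]
Unfold 2 (reflect across h@12): 12 holes -> [(9, 6), (9, 25), (9, 31), (10, 6), (10, 25), (10, 31), (13, 6), (13, 25), (13, 31), (14, 6), (14, 25), (14, 31)]
Unfold 3 (reflect across h@8): 24 holes -> [(1, 6), (1, 25), (1, 31), (2, 6), (2, 25), (2, 31), (5, 6), (5, 25), (5, 31), (6, 6), (6, 25), (6, 31), (9, 6), (9, 25), (9, 31), (10, 6), (10, 25), (10, 31), (13, 6), (13, 25), (13, 31), (14, 6), (14, 25), (14, 31)]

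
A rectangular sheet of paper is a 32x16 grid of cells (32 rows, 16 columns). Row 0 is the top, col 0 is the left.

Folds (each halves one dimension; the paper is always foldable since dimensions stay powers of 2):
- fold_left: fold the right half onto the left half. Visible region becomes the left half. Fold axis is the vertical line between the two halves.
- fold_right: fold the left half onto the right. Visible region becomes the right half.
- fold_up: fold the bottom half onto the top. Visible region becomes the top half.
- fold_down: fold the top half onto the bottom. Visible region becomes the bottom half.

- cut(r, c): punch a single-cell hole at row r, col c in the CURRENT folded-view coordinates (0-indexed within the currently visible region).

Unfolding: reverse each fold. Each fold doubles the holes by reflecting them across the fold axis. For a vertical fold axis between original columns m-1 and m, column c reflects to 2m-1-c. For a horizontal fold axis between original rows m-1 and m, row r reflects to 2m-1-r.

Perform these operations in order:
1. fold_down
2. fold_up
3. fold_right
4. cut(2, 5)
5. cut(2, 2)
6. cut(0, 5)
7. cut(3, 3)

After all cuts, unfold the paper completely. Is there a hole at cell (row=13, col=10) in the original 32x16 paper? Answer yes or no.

Op 1 fold_down: fold axis h@16; visible region now rows[16,32) x cols[0,16) = 16x16
Op 2 fold_up: fold axis h@24; visible region now rows[16,24) x cols[0,16) = 8x16
Op 3 fold_right: fold axis v@8; visible region now rows[16,24) x cols[8,16) = 8x8
Op 4 cut(2, 5): punch at orig (18,13); cuts so far [(18, 13)]; region rows[16,24) x cols[8,16) = 8x8
Op 5 cut(2, 2): punch at orig (18,10); cuts so far [(18, 10), (18, 13)]; region rows[16,24) x cols[8,16) = 8x8
Op 6 cut(0, 5): punch at orig (16,13); cuts so far [(16, 13), (18, 10), (18, 13)]; region rows[16,24) x cols[8,16) = 8x8
Op 7 cut(3, 3): punch at orig (19,11); cuts so far [(16, 13), (18, 10), (18, 13), (19, 11)]; region rows[16,24) x cols[8,16) = 8x8
Unfold 1 (reflect across v@8): 8 holes -> [(16, 2), (16, 13), (18, 2), (18, 5), (18, 10), (18, 13), (19, 4), (19, 11)]
Unfold 2 (reflect across h@24): 16 holes -> [(16, 2), (16, 13), (18, 2), (18, 5), (18, 10), (18, 13), (19, 4), (19, 11), (28, 4), (28, 11), (29, 2), (29, 5), (29, 10), (29, 13), (31, 2), (31, 13)]
Unfold 3 (reflect across h@16): 32 holes -> [(0, 2), (0, 13), (2, 2), (2, 5), (2, 10), (2, 13), (3, 4), (3, 11), (12, 4), (12, 11), (13, 2), (13, 5), (13, 10), (13, 13), (15, 2), (15, 13), (16, 2), (16, 13), (18, 2), (18, 5), (18, 10), (18, 13), (19, 4), (19, 11), (28, 4), (28, 11), (29, 2), (29, 5), (29, 10), (29, 13), (31, 2), (31, 13)]
Holes: [(0, 2), (0, 13), (2, 2), (2, 5), (2, 10), (2, 13), (3, 4), (3, 11), (12, 4), (12, 11), (13, 2), (13, 5), (13, 10), (13, 13), (15, 2), (15, 13), (16, 2), (16, 13), (18, 2), (18, 5), (18, 10), (18, 13), (19, 4), (19, 11), (28, 4), (28, 11), (29, 2), (29, 5), (29, 10), (29, 13), (31, 2), (31, 13)]

Answer: yes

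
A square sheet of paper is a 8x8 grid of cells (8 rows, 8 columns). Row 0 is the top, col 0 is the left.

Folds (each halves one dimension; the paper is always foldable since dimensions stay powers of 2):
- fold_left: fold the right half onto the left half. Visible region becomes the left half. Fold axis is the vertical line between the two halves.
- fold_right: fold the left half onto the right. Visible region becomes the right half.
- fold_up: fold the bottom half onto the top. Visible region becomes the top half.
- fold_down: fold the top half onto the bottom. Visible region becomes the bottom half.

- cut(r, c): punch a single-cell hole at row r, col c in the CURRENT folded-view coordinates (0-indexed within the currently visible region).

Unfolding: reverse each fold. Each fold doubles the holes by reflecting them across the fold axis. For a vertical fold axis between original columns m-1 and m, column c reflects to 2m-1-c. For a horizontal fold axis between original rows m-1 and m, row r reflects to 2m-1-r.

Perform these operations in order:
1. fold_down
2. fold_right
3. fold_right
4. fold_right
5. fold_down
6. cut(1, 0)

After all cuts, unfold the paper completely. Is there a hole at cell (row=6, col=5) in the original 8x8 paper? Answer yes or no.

Answer: no

Derivation:
Op 1 fold_down: fold axis h@4; visible region now rows[4,8) x cols[0,8) = 4x8
Op 2 fold_right: fold axis v@4; visible region now rows[4,8) x cols[4,8) = 4x4
Op 3 fold_right: fold axis v@6; visible region now rows[4,8) x cols[6,8) = 4x2
Op 4 fold_right: fold axis v@7; visible region now rows[4,8) x cols[7,8) = 4x1
Op 5 fold_down: fold axis h@6; visible region now rows[6,8) x cols[7,8) = 2x1
Op 6 cut(1, 0): punch at orig (7,7); cuts so far [(7, 7)]; region rows[6,8) x cols[7,8) = 2x1
Unfold 1 (reflect across h@6): 2 holes -> [(4, 7), (7, 7)]
Unfold 2 (reflect across v@7): 4 holes -> [(4, 6), (4, 7), (7, 6), (7, 7)]
Unfold 3 (reflect across v@6): 8 holes -> [(4, 4), (4, 5), (4, 6), (4, 7), (7, 4), (7, 5), (7, 6), (7, 7)]
Unfold 4 (reflect across v@4): 16 holes -> [(4, 0), (4, 1), (4, 2), (4, 3), (4, 4), (4, 5), (4, 6), (4, 7), (7, 0), (7, 1), (7, 2), (7, 3), (7, 4), (7, 5), (7, 6), (7, 7)]
Unfold 5 (reflect across h@4): 32 holes -> [(0, 0), (0, 1), (0, 2), (0, 3), (0, 4), (0, 5), (0, 6), (0, 7), (3, 0), (3, 1), (3, 2), (3, 3), (3, 4), (3, 5), (3, 6), (3, 7), (4, 0), (4, 1), (4, 2), (4, 3), (4, 4), (4, 5), (4, 6), (4, 7), (7, 0), (7, 1), (7, 2), (7, 3), (7, 4), (7, 5), (7, 6), (7, 7)]
Holes: [(0, 0), (0, 1), (0, 2), (0, 3), (0, 4), (0, 5), (0, 6), (0, 7), (3, 0), (3, 1), (3, 2), (3, 3), (3, 4), (3, 5), (3, 6), (3, 7), (4, 0), (4, 1), (4, 2), (4, 3), (4, 4), (4, 5), (4, 6), (4, 7), (7, 0), (7, 1), (7, 2), (7, 3), (7, 4), (7, 5), (7, 6), (7, 7)]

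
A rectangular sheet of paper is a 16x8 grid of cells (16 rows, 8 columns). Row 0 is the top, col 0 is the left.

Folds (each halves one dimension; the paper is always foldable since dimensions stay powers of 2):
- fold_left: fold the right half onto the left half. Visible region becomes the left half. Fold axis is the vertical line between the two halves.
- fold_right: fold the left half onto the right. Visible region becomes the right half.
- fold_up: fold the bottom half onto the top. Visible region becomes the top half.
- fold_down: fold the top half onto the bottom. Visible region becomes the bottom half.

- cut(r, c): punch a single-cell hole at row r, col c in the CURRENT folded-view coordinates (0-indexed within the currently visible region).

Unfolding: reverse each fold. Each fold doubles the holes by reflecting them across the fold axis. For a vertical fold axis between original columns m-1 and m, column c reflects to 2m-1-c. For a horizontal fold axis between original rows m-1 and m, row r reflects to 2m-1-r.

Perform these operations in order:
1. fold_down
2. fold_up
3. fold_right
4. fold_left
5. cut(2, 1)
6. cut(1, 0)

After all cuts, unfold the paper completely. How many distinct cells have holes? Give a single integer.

Op 1 fold_down: fold axis h@8; visible region now rows[8,16) x cols[0,8) = 8x8
Op 2 fold_up: fold axis h@12; visible region now rows[8,12) x cols[0,8) = 4x8
Op 3 fold_right: fold axis v@4; visible region now rows[8,12) x cols[4,8) = 4x4
Op 4 fold_left: fold axis v@6; visible region now rows[8,12) x cols[4,6) = 4x2
Op 5 cut(2, 1): punch at orig (10,5); cuts so far [(10, 5)]; region rows[8,12) x cols[4,6) = 4x2
Op 6 cut(1, 0): punch at orig (9,4); cuts so far [(9, 4), (10, 5)]; region rows[8,12) x cols[4,6) = 4x2
Unfold 1 (reflect across v@6): 4 holes -> [(9, 4), (9, 7), (10, 5), (10, 6)]
Unfold 2 (reflect across v@4): 8 holes -> [(9, 0), (9, 3), (9, 4), (9, 7), (10, 1), (10, 2), (10, 5), (10, 6)]
Unfold 3 (reflect across h@12): 16 holes -> [(9, 0), (9, 3), (9, 4), (9, 7), (10, 1), (10, 2), (10, 5), (10, 6), (13, 1), (13, 2), (13, 5), (13, 6), (14, 0), (14, 3), (14, 4), (14, 7)]
Unfold 4 (reflect across h@8): 32 holes -> [(1, 0), (1, 3), (1, 4), (1, 7), (2, 1), (2, 2), (2, 5), (2, 6), (5, 1), (5, 2), (5, 5), (5, 6), (6, 0), (6, 3), (6, 4), (6, 7), (9, 0), (9, 3), (9, 4), (9, 7), (10, 1), (10, 2), (10, 5), (10, 6), (13, 1), (13, 2), (13, 5), (13, 6), (14, 0), (14, 3), (14, 4), (14, 7)]

Answer: 32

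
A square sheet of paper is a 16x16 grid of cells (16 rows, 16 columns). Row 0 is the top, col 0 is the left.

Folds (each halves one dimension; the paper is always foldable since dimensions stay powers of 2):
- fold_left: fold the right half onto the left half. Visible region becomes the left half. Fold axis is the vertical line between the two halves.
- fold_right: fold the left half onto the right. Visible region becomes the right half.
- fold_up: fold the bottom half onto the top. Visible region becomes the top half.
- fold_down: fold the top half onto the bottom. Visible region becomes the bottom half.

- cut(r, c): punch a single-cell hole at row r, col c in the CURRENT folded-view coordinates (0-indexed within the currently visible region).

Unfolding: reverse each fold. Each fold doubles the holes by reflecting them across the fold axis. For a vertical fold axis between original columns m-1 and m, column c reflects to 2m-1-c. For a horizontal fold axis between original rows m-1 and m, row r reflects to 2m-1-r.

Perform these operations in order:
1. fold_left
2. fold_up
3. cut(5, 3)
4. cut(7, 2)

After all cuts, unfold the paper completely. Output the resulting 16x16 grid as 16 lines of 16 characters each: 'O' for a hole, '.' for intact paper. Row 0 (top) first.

Op 1 fold_left: fold axis v@8; visible region now rows[0,16) x cols[0,8) = 16x8
Op 2 fold_up: fold axis h@8; visible region now rows[0,8) x cols[0,8) = 8x8
Op 3 cut(5, 3): punch at orig (5,3); cuts so far [(5, 3)]; region rows[0,8) x cols[0,8) = 8x8
Op 4 cut(7, 2): punch at orig (7,2); cuts so far [(5, 3), (7, 2)]; region rows[0,8) x cols[0,8) = 8x8
Unfold 1 (reflect across h@8): 4 holes -> [(5, 3), (7, 2), (8, 2), (10, 3)]
Unfold 2 (reflect across v@8): 8 holes -> [(5, 3), (5, 12), (7, 2), (7, 13), (8, 2), (8, 13), (10, 3), (10, 12)]

Answer: ................
................
................
................
................
...O........O...
................
..O..........O..
..O..........O..
................
...O........O...
................
................
................
................
................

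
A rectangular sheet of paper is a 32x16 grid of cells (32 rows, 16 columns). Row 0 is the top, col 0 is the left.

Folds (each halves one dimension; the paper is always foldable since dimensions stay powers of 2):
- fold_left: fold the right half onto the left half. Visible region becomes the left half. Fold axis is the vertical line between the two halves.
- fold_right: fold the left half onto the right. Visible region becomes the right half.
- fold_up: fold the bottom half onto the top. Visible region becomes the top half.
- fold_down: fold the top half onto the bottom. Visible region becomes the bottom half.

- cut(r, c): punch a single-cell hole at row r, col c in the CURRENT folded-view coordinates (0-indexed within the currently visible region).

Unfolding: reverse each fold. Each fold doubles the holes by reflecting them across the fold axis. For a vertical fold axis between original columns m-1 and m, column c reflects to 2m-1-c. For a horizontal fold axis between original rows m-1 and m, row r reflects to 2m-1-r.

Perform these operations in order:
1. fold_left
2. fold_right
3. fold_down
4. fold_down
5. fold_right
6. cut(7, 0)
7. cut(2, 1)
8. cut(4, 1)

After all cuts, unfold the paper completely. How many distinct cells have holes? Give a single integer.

Op 1 fold_left: fold axis v@8; visible region now rows[0,32) x cols[0,8) = 32x8
Op 2 fold_right: fold axis v@4; visible region now rows[0,32) x cols[4,8) = 32x4
Op 3 fold_down: fold axis h@16; visible region now rows[16,32) x cols[4,8) = 16x4
Op 4 fold_down: fold axis h@24; visible region now rows[24,32) x cols[4,8) = 8x4
Op 5 fold_right: fold axis v@6; visible region now rows[24,32) x cols[6,8) = 8x2
Op 6 cut(7, 0): punch at orig (31,6); cuts so far [(31, 6)]; region rows[24,32) x cols[6,8) = 8x2
Op 7 cut(2, 1): punch at orig (26,7); cuts so far [(26, 7), (31, 6)]; region rows[24,32) x cols[6,8) = 8x2
Op 8 cut(4, 1): punch at orig (28,7); cuts so far [(26, 7), (28, 7), (31, 6)]; region rows[24,32) x cols[6,8) = 8x2
Unfold 1 (reflect across v@6): 6 holes -> [(26, 4), (26, 7), (28, 4), (28, 7), (31, 5), (31, 6)]
Unfold 2 (reflect across h@24): 12 holes -> [(16, 5), (16, 6), (19, 4), (19, 7), (21, 4), (21, 7), (26, 4), (26, 7), (28, 4), (28, 7), (31, 5), (31, 6)]
Unfold 3 (reflect across h@16): 24 holes -> [(0, 5), (0, 6), (3, 4), (3, 7), (5, 4), (5, 7), (10, 4), (10, 7), (12, 4), (12, 7), (15, 5), (15, 6), (16, 5), (16, 6), (19, 4), (19, 7), (21, 4), (21, 7), (26, 4), (26, 7), (28, 4), (28, 7), (31, 5), (31, 6)]
Unfold 4 (reflect across v@4): 48 holes -> [(0, 1), (0, 2), (0, 5), (0, 6), (3, 0), (3, 3), (3, 4), (3, 7), (5, 0), (5, 3), (5, 4), (5, 7), (10, 0), (10, 3), (10, 4), (10, 7), (12, 0), (12, 3), (12, 4), (12, 7), (15, 1), (15, 2), (15, 5), (15, 6), (16, 1), (16, 2), (16, 5), (16, 6), (19, 0), (19, 3), (19, 4), (19, 7), (21, 0), (21, 3), (21, 4), (21, 7), (26, 0), (26, 3), (26, 4), (26, 7), (28, 0), (28, 3), (28, 4), (28, 7), (31, 1), (31, 2), (31, 5), (31, 6)]
Unfold 5 (reflect across v@8): 96 holes -> [(0, 1), (0, 2), (0, 5), (0, 6), (0, 9), (0, 10), (0, 13), (0, 14), (3, 0), (3, 3), (3, 4), (3, 7), (3, 8), (3, 11), (3, 12), (3, 15), (5, 0), (5, 3), (5, 4), (5, 7), (5, 8), (5, 11), (5, 12), (5, 15), (10, 0), (10, 3), (10, 4), (10, 7), (10, 8), (10, 11), (10, 12), (10, 15), (12, 0), (12, 3), (12, 4), (12, 7), (12, 8), (12, 11), (12, 12), (12, 15), (15, 1), (15, 2), (15, 5), (15, 6), (15, 9), (15, 10), (15, 13), (15, 14), (16, 1), (16, 2), (16, 5), (16, 6), (16, 9), (16, 10), (16, 13), (16, 14), (19, 0), (19, 3), (19, 4), (19, 7), (19, 8), (19, 11), (19, 12), (19, 15), (21, 0), (21, 3), (21, 4), (21, 7), (21, 8), (21, 11), (21, 12), (21, 15), (26, 0), (26, 3), (26, 4), (26, 7), (26, 8), (26, 11), (26, 12), (26, 15), (28, 0), (28, 3), (28, 4), (28, 7), (28, 8), (28, 11), (28, 12), (28, 15), (31, 1), (31, 2), (31, 5), (31, 6), (31, 9), (31, 10), (31, 13), (31, 14)]

Answer: 96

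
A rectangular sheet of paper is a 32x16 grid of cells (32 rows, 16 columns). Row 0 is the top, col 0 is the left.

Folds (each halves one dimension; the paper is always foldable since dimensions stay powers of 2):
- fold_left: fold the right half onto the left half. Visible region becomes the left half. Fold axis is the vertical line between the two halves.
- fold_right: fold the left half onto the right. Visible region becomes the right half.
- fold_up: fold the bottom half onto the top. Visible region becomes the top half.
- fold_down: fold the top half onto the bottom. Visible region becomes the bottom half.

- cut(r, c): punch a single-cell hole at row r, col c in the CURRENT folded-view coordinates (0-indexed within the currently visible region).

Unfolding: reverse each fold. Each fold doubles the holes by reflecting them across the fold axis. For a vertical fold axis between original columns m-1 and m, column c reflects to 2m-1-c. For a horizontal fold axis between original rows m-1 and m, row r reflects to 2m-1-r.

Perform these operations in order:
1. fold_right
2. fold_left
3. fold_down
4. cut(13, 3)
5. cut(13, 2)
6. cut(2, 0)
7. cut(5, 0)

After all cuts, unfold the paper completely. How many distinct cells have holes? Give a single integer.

Op 1 fold_right: fold axis v@8; visible region now rows[0,32) x cols[8,16) = 32x8
Op 2 fold_left: fold axis v@12; visible region now rows[0,32) x cols[8,12) = 32x4
Op 3 fold_down: fold axis h@16; visible region now rows[16,32) x cols[8,12) = 16x4
Op 4 cut(13, 3): punch at orig (29,11); cuts so far [(29, 11)]; region rows[16,32) x cols[8,12) = 16x4
Op 5 cut(13, 2): punch at orig (29,10); cuts so far [(29, 10), (29, 11)]; region rows[16,32) x cols[8,12) = 16x4
Op 6 cut(2, 0): punch at orig (18,8); cuts so far [(18, 8), (29, 10), (29, 11)]; region rows[16,32) x cols[8,12) = 16x4
Op 7 cut(5, 0): punch at orig (21,8); cuts so far [(18, 8), (21, 8), (29, 10), (29, 11)]; region rows[16,32) x cols[8,12) = 16x4
Unfold 1 (reflect across h@16): 8 holes -> [(2, 10), (2, 11), (10, 8), (13, 8), (18, 8), (21, 8), (29, 10), (29, 11)]
Unfold 2 (reflect across v@12): 16 holes -> [(2, 10), (2, 11), (2, 12), (2, 13), (10, 8), (10, 15), (13, 8), (13, 15), (18, 8), (18, 15), (21, 8), (21, 15), (29, 10), (29, 11), (29, 12), (29, 13)]
Unfold 3 (reflect across v@8): 32 holes -> [(2, 2), (2, 3), (2, 4), (2, 5), (2, 10), (2, 11), (2, 12), (2, 13), (10, 0), (10, 7), (10, 8), (10, 15), (13, 0), (13, 7), (13, 8), (13, 15), (18, 0), (18, 7), (18, 8), (18, 15), (21, 0), (21, 7), (21, 8), (21, 15), (29, 2), (29, 3), (29, 4), (29, 5), (29, 10), (29, 11), (29, 12), (29, 13)]

Answer: 32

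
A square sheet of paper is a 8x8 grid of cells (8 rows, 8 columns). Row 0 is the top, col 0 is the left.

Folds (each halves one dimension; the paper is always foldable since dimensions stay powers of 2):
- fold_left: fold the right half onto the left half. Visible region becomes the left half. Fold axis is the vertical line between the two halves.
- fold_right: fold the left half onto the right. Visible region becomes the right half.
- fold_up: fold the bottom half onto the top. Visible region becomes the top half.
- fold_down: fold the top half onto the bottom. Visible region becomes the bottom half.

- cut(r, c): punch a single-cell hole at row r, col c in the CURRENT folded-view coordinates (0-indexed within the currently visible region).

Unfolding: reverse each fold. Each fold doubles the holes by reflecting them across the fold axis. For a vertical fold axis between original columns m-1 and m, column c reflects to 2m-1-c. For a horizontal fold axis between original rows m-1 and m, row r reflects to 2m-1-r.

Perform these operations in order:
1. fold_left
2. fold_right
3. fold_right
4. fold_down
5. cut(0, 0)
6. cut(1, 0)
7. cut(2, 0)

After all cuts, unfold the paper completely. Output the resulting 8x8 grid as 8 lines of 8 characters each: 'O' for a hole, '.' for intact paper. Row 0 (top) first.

Answer: ........
OOOOOOOO
OOOOOOOO
OOOOOOOO
OOOOOOOO
OOOOOOOO
OOOOOOOO
........

Derivation:
Op 1 fold_left: fold axis v@4; visible region now rows[0,8) x cols[0,4) = 8x4
Op 2 fold_right: fold axis v@2; visible region now rows[0,8) x cols[2,4) = 8x2
Op 3 fold_right: fold axis v@3; visible region now rows[0,8) x cols[3,4) = 8x1
Op 4 fold_down: fold axis h@4; visible region now rows[4,8) x cols[3,4) = 4x1
Op 5 cut(0, 0): punch at orig (4,3); cuts so far [(4, 3)]; region rows[4,8) x cols[3,4) = 4x1
Op 6 cut(1, 0): punch at orig (5,3); cuts so far [(4, 3), (5, 3)]; region rows[4,8) x cols[3,4) = 4x1
Op 7 cut(2, 0): punch at orig (6,3); cuts so far [(4, 3), (5, 3), (6, 3)]; region rows[4,8) x cols[3,4) = 4x1
Unfold 1 (reflect across h@4): 6 holes -> [(1, 3), (2, 3), (3, 3), (4, 3), (5, 3), (6, 3)]
Unfold 2 (reflect across v@3): 12 holes -> [(1, 2), (1, 3), (2, 2), (2, 3), (3, 2), (3, 3), (4, 2), (4, 3), (5, 2), (5, 3), (6, 2), (6, 3)]
Unfold 3 (reflect across v@2): 24 holes -> [(1, 0), (1, 1), (1, 2), (1, 3), (2, 0), (2, 1), (2, 2), (2, 3), (3, 0), (3, 1), (3, 2), (3, 3), (4, 0), (4, 1), (4, 2), (4, 3), (5, 0), (5, 1), (5, 2), (5, 3), (6, 0), (6, 1), (6, 2), (6, 3)]
Unfold 4 (reflect across v@4): 48 holes -> [(1, 0), (1, 1), (1, 2), (1, 3), (1, 4), (1, 5), (1, 6), (1, 7), (2, 0), (2, 1), (2, 2), (2, 3), (2, 4), (2, 5), (2, 6), (2, 7), (3, 0), (3, 1), (3, 2), (3, 3), (3, 4), (3, 5), (3, 6), (3, 7), (4, 0), (4, 1), (4, 2), (4, 3), (4, 4), (4, 5), (4, 6), (4, 7), (5, 0), (5, 1), (5, 2), (5, 3), (5, 4), (5, 5), (5, 6), (5, 7), (6, 0), (6, 1), (6, 2), (6, 3), (6, 4), (6, 5), (6, 6), (6, 7)]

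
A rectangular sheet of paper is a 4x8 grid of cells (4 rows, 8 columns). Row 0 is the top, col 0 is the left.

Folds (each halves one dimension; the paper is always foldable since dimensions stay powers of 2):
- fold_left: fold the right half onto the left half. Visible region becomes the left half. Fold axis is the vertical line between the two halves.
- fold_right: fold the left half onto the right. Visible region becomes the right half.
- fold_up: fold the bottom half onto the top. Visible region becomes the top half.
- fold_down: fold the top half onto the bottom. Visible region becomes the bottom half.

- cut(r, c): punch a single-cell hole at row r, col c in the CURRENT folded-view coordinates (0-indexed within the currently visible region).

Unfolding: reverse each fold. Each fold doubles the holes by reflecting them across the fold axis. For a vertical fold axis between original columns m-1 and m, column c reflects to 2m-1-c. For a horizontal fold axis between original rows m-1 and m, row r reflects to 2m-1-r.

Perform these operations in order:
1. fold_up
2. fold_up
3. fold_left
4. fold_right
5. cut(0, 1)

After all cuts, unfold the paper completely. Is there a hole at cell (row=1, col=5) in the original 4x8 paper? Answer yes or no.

Op 1 fold_up: fold axis h@2; visible region now rows[0,2) x cols[0,8) = 2x8
Op 2 fold_up: fold axis h@1; visible region now rows[0,1) x cols[0,8) = 1x8
Op 3 fold_left: fold axis v@4; visible region now rows[0,1) x cols[0,4) = 1x4
Op 4 fold_right: fold axis v@2; visible region now rows[0,1) x cols[2,4) = 1x2
Op 5 cut(0, 1): punch at orig (0,3); cuts so far [(0, 3)]; region rows[0,1) x cols[2,4) = 1x2
Unfold 1 (reflect across v@2): 2 holes -> [(0, 0), (0, 3)]
Unfold 2 (reflect across v@4): 4 holes -> [(0, 0), (0, 3), (0, 4), (0, 7)]
Unfold 3 (reflect across h@1): 8 holes -> [(0, 0), (0, 3), (0, 4), (0, 7), (1, 0), (1, 3), (1, 4), (1, 7)]
Unfold 4 (reflect across h@2): 16 holes -> [(0, 0), (0, 3), (0, 4), (0, 7), (1, 0), (1, 3), (1, 4), (1, 7), (2, 0), (2, 3), (2, 4), (2, 7), (3, 0), (3, 3), (3, 4), (3, 7)]
Holes: [(0, 0), (0, 3), (0, 4), (0, 7), (1, 0), (1, 3), (1, 4), (1, 7), (2, 0), (2, 3), (2, 4), (2, 7), (3, 0), (3, 3), (3, 4), (3, 7)]

Answer: no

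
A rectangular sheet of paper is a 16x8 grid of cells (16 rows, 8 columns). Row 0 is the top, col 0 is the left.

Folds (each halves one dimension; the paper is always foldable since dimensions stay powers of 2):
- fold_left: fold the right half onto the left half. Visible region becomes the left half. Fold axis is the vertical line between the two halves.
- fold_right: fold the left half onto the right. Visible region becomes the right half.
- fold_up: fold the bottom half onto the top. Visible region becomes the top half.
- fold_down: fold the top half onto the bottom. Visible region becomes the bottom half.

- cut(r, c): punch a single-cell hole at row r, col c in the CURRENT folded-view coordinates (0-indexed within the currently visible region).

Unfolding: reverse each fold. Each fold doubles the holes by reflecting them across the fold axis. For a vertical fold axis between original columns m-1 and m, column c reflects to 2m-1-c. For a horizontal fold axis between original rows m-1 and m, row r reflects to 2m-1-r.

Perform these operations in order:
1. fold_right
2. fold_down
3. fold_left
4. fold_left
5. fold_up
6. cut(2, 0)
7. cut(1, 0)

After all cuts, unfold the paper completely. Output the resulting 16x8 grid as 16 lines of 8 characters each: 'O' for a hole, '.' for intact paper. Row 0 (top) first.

Op 1 fold_right: fold axis v@4; visible region now rows[0,16) x cols[4,8) = 16x4
Op 2 fold_down: fold axis h@8; visible region now rows[8,16) x cols[4,8) = 8x4
Op 3 fold_left: fold axis v@6; visible region now rows[8,16) x cols[4,6) = 8x2
Op 4 fold_left: fold axis v@5; visible region now rows[8,16) x cols[4,5) = 8x1
Op 5 fold_up: fold axis h@12; visible region now rows[8,12) x cols[4,5) = 4x1
Op 6 cut(2, 0): punch at orig (10,4); cuts so far [(10, 4)]; region rows[8,12) x cols[4,5) = 4x1
Op 7 cut(1, 0): punch at orig (9,4); cuts so far [(9, 4), (10, 4)]; region rows[8,12) x cols[4,5) = 4x1
Unfold 1 (reflect across h@12): 4 holes -> [(9, 4), (10, 4), (13, 4), (14, 4)]
Unfold 2 (reflect across v@5): 8 holes -> [(9, 4), (9, 5), (10, 4), (10, 5), (13, 4), (13, 5), (14, 4), (14, 5)]
Unfold 3 (reflect across v@6): 16 holes -> [(9, 4), (9, 5), (9, 6), (9, 7), (10, 4), (10, 5), (10, 6), (10, 7), (13, 4), (13, 5), (13, 6), (13, 7), (14, 4), (14, 5), (14, 6), (14, 7)]
Unfold 4 (reflect across h@8): 32 holes -> [(1, 4), (1, 5), (1, 6), (1, 7), (2, 4), (2, 5), (2, 6), (2, 7), (5, 4), (5, 5), (5, 6), (5, 7), (6, 4), (6, 5), (6, 6), (6, 7), (9, 4), (9, 5), (9, 6), (9, 7), (10, 4), (10, 5), (10, 6), (10, 7), (13, 4), (13, 5), (13, 6), (13, 7), (14, 4), (14, 5), (14, 6), (14, 7)]
Unfold 5 (reflect across v@4): 64 holes -> [(1, 0), (1, 1), (1, 2), (1, 3), (1, 4), (1, 5), (1, 6), (1, 7), (2, 0), (2, 1), (2, 2), (2, 3), (2, 4), (2, 5), (2, 6), (2, 7), (5, 0), (5, 1), (5, 2), (5, 3), (5, 4), (5, 5), (5, 6), (5, 7), (6, 0), (6, 1), (6, 2), (6, 3), (6, 4), (6, 5), (6, 6), (6, 7), (9, 0), (9, 1), (9, 2), (9, 3), (9, 4), (9, 5), (9, 6), (9, 7), (10, 0), (10, 1), (10, 2), (10, 3), (10, 4), (10, 5), (10, 6), (10, 7), (13, 0), (13, 1), (13, 2), (13, 3), (13, 4), (13, 5), (13, 6), (13, 7), (14, 0), (14, 1), (14, 2), (14, 3), (14, 4), (14, 5), (14, 6), (14, 7)]

Answer: ........
OOOOOOOO
OOOOOOOO
........
........
OOOOOOOO
OOOOOOOO
........
........
OOOOOOOO
OOOOOOOO
........
........
OOOOOOOO
OOOOOOOO
........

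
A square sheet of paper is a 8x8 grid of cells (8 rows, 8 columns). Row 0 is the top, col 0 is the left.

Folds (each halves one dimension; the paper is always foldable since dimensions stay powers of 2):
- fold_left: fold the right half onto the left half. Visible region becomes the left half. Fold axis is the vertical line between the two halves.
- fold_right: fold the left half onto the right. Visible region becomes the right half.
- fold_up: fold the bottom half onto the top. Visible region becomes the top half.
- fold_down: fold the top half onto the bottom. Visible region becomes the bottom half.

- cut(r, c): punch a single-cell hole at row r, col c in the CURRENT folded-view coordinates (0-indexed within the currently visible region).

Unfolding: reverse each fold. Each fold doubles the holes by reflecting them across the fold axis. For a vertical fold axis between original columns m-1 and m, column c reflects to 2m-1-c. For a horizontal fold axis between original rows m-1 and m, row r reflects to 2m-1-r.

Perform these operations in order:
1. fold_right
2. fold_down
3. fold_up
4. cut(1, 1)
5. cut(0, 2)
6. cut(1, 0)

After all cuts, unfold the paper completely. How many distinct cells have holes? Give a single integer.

Answer: 24

Derivation:
Op 1 fold_right: fold axis v@4; visible region now rows[0,8) x cols[4,8) = 8x4
Op 2 fold_down: fold axis h@4; visible region now rows[4,8) x cols[4,8) = 4x4
Op 3 fold_up: fold axis h@6; visible region now rows[4,6) x cols[4,8) = 2x4
Op 4 cut(1, 1): punch at orig (5,5); cuts so far [(5, 5)]; region rows[4,6) x cols[4,8) = 2x4
Op 5 cut(0, 2): punch at orig (4,6); cuts so far [(4, 6), (5, 5)]; region rows[4,6) x cols[4,8) = 2x4
Op 6 cut(1, 0): punch at orig (5,4); cuts so far [(4, 6), (5, 4), (5, 5)]; region rows[4,6) x cols[4,8) = 2x4
Unfold 1 (reflect across h@6): 6 holes -> [(4, 6), (5, 4), (5, 5), (6, 4), (6, 5), (7, 6)]
Unfold 2 (reflect across h@4): 12 holes -> [(0, 6), (1, 4), (1, 5), (2, 4), (2, 5), (3, 6), (4, 6), (5, 4), (5, 5), (6, 4), (6, 5), (7, 6)]
Unfold 3 (reflect across v@4): 24 holes -> [(0, 1), (0, 6), (1, 2), (1, 3), (1, 4), (1, 5), (2, 2), (2, 3), (2, 4), (2, 5), (3, 1), (3, 6), (4, 1), (4, 6), (5, 2), (5, 3), (5, 4), (5, 5), (6, 2), (6, 3), (6, 4), (6, 5), (7, 1), (7, 6)]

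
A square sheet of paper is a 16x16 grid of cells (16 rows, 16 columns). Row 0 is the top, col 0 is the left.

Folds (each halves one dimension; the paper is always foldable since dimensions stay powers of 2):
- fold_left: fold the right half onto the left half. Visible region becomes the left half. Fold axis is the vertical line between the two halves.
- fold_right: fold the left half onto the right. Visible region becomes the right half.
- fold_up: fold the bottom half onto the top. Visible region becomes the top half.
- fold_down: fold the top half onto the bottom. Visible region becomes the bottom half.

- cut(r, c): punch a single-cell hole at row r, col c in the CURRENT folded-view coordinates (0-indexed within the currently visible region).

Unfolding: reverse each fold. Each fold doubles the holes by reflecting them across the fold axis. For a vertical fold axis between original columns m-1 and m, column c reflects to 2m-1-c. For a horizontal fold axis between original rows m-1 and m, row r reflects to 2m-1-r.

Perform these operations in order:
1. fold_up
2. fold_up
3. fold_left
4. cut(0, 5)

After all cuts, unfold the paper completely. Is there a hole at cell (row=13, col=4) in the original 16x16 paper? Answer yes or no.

Op 1 fold_up: fold axis h@8; visible region now rows[0,8) x cols[0,16) = 8x16
Op 2 fold_up: fold axis h@4; visible region now rows[0,4) x cols[0,16) = 4x16
Op 3 fold_left: fold axis v@8; visible region now rows[0,4) x cols[0,8) = 4x8
Op 4 cut(0, 5): punch at orig (0,5); cuts so far [(0, 5)]; region rows[0,4) x cols[0,8) = 4x8
Unfold 1 (reflect across v@8): 2 holes -> [(0, 5), (0, 10)]
Unfold 2 (reflect across h@4): 4 holes -> [(0, 5), (0, 10), (7, 5), (7, 10)]
Unfold 3 (reflect across h@8): 8 holes -> [(0, 5), (0, 10), (7, 5), (7, 10), (8, 5), (8, 10), (15, 5), (15, 10)]
Holes: [(0, 5), (0, 10), (7, 5), (7, 10), (8, 5), (8, 10), (15, 5), (15, 10)]

Answer: no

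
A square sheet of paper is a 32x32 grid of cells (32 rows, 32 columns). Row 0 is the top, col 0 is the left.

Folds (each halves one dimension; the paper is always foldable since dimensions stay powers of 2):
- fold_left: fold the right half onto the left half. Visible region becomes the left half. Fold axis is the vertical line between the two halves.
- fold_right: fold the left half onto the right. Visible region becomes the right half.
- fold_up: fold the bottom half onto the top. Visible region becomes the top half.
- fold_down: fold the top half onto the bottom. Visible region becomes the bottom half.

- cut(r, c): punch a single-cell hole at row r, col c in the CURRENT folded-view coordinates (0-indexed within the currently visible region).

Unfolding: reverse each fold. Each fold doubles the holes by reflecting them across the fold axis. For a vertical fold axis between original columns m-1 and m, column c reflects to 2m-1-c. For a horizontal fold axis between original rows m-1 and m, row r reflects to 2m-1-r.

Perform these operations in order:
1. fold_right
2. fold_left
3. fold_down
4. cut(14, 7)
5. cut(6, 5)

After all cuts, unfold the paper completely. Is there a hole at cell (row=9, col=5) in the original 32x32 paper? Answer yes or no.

Op 1 fold_right: fold axis v@16; visible region now rows[0,32) x cols[16,32) = 32x16
Op 2 fold_left: fold axis v@24; visible region now rows[0,32) x cols[16,24) = 32x8
Op 3 fold_down: fold axis h@16; visible region now rows[16,32) x cols[16,24) = 16x8
Op 4 cut(14, 7): punch at orig (30,23); cuts so far [(30, 23)]; region rows[16,32) x cols[16,24) = 16x8
Op 5 cut(6, 5): punch at orig (22,21); cuts so far [(22, 21), (30, 23)]; region rows[16,32) x cols[16,24) = 16x8
Unfold 1 (reflect across h@16): 4 holes -> [(1, 23), (9, 21), (22, 21), (30, 23)]
Unfold 2 (reflect across v@24): 8 holes -> [(1, 23), (1, 24), (9, 21), (9, 26), (22, 21), (22, 26), (30, 23), (30, 24)]
Unfold 3 (reflect across v@16): 16 holes -> [(1, 7), (1, 8), (1, 23), (1, 24), (9, 5), (9, 10), (9, 21), (9, 26), (22, 5), (22, 10), (22, 21), (22, 26), (30, 7), (30, 8), (30, 23), (30, 24)]
Holes: [(1, 7), (1, 8), (1, 23), (1, 24), (9, 5), (9, 10), (9, 21), (9, 26), (22, 5), (22, 10), (22, 21), (22, 26), (30, 7), (30, 8), (30, 23), (30, 24)]

Answer: yes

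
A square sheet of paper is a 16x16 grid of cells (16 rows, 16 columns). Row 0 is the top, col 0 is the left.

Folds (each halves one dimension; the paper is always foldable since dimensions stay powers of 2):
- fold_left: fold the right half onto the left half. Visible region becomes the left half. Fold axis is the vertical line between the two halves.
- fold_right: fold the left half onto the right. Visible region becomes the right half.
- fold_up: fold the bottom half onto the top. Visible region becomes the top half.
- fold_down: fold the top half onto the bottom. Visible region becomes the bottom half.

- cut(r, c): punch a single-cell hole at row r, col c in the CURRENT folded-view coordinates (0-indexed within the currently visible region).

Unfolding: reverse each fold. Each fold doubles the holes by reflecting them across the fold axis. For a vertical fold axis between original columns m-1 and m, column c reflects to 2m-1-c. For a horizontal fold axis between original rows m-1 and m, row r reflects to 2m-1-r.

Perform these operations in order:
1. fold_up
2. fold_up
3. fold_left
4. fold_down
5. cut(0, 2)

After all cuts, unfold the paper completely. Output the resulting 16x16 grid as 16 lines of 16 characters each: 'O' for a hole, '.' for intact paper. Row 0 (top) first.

Answer: ................
..O..........O..
..O..........O..
................
................
..O..........O..
..O..........O..
................
................
..O..........O..
..O..........O..
................
................
..O..........O..
..O..........O..
................

Derivation:
Op 1 fold_up: fold axis h@8; visible region now rows[0,8) x cols[0,16) = 8x16
Op 2 fold_up: fold axis h@4; visible region now rows[0,4) x cols[0,16) = 4x16
Op 3 fold_left: fold axis v@8; visible region now rows[0,4) x cols[0,8) = 4x8
Op 4 fold_down: fold axis h@2; visible region now rows[2,4) x cols[0,8) = 2x8
Op 5 cut(0, 2): punch at orig (2,2); cuts so far [(2, 2)]; region rows[2,4) x cols[0,8) = 2x8
Unfold 1 (reflect across h@2): 2 holes -> [(1, 2), (2, 2)]
Unfold 2 (reflect across v@8): 4 holes -> [(1, 2), (1, 13), (2, 2), (2, 13)]
Unfold 3 (reflect across h@4): 8 holes -> [(1, 2), (1, 13), (2, 2), (2, 13), (5, 2), (5, 13), (6, 2), (6, 13)]
Unfold 4 (reflect across h@8): 16 holes -> [(1, 2), (1, 13), (2, 2), (2, 13), (5, 2), (5, 13), (6, 2), (6, 13), (9, 2), (9, 13), (10, 2), (10, 13), (13, 2), (13, 13), (14, 2), (14, 13)]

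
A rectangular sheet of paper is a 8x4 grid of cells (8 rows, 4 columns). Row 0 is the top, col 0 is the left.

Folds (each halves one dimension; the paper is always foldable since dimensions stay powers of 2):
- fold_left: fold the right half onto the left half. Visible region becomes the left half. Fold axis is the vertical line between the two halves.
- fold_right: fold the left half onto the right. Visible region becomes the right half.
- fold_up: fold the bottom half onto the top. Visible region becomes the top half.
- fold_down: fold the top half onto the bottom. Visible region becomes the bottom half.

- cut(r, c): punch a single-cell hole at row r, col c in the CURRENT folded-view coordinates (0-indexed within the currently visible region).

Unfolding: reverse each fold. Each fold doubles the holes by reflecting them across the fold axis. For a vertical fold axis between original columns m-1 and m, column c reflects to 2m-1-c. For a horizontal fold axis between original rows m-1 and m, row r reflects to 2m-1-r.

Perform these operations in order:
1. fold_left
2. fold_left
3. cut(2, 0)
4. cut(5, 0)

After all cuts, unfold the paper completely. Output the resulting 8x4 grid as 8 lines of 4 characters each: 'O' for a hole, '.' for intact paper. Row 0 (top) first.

Answer: ....
....
OOOO
....
....
OOOO
....
....

Derivation:
Op 1 fold_left: fold axis v@2; visible region now rows[0,8) x cols[0,2) = 8x2
Op 2 fold_left: fold axis v@1; visible region now rows[0,8) x cols[0,1) = 8x1
Op 3 cut(2, 0): punch at orig (2,0); cuts so far [(2, 0)]; region rows[0,8) x cols[0,1) = 8x1
Op 4 cut(5, 0): punch at orig (5,0); cuts so far [(2, 0), (5, 0)]; region rows[0,8) x cols[0,1) = 8x1
Unfold 1 (reflect across v@1): 4 holes -> [(2, 0), (2, 1), (5, 0), (5, 1)]
Unfold 2 (reflect across v@2): 8 holes -> [(2, 0), (2, 1), (2, 2), (2, 3), (5, 0), (5, 1), (5, 2), (5, 3)]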